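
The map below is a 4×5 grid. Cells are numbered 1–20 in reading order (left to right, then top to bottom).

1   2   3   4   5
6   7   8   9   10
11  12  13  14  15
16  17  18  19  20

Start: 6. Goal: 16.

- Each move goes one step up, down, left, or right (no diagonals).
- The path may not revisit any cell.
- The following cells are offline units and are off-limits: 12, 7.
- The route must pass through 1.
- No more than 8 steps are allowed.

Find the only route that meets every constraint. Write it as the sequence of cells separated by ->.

The budget equals the shortest possible length, so every move has to be on a shortest route through the required cells.
Route from 6: up 1 to 1, right 2 to 3, down 3 to 18, left 2 to 16 — 8 moves in all.
Check: all required cells visited; 8 ≤ 8 moves.

6 -> 1 -> 2 -> 3 -> 8 -> 13 -> 18 -> 17 -> 16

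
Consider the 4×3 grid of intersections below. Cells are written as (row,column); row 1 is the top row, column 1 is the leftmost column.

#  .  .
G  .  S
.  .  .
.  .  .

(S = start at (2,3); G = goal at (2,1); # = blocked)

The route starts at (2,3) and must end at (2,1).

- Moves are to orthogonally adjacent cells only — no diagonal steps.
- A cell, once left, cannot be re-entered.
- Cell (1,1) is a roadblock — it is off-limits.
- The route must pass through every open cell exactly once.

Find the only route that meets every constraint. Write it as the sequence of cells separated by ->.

(2,3) -> (1,3) -> (1,2) -> (2,2) -> (3,2) -> (3,3) -> (4,3) -> (4,2) -> (4,1) -> (3,1) -> (2,1)

Need to visit all 11 open cells exactly once, starting at (2,3) and ending at (2,1).
Route from (2,3): up 1 to (1,3), left 1 to (1,2), down 2 to (3,2), right 1 to (3,3), down 1 to (4,3), left 2 to (4,1), up 2 to (2,1) — 10 moves in all.
Check: all 11 open cells covered.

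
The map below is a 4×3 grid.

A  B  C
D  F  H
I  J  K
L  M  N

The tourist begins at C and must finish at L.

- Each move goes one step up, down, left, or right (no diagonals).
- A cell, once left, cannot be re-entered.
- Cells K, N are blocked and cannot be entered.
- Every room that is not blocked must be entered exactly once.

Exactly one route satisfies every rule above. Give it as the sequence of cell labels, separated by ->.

C -> H -> F -> B -> A -> D -> I -> J -> M -> L

Need to visit all 10 open cells exactly once, starting at C and ending at L.
Route from C: down 1 to H, left 1 to F, up 1 to B, left 1 to A, down 2 to I, right 1 to J, down 1 to M, left 1 to L — 9 moves in all.
Check: all 10 open cells covered.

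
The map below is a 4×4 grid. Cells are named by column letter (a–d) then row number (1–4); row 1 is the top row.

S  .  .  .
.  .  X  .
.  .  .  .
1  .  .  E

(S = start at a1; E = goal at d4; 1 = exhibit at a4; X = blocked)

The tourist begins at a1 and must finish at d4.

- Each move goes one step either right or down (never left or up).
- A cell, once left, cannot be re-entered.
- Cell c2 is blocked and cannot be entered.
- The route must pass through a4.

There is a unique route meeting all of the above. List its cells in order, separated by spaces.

a1 a2 a3 a4 b4 c4 d4

Moves only go right or down, so the column and row indices never decrease.
Route from a1: down 3 to a4, right 3 to d4 — 6 moves in all.
Check: all required cells visited.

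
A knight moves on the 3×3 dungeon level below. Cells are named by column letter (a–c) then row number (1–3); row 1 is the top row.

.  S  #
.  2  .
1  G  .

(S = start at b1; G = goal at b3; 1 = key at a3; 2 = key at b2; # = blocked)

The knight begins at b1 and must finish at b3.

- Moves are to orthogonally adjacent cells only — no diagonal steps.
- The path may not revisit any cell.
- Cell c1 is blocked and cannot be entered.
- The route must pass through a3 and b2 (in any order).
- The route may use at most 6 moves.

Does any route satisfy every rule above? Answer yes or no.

yes

One route that works: b1 → b2 → a2 → a3 → b3.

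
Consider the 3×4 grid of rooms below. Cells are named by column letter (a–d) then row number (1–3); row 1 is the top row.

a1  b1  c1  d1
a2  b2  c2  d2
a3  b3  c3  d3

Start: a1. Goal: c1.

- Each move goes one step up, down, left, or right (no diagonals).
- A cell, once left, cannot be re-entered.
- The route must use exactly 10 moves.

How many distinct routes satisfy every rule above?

Need simple routes of exactly 10 moves from a1 to c1 (Manhattan distance 2, so 4 moves are spent on a detour and 4 undoing it).
Enumerating: a1 a2 a3 b3 b2 c2 c3 d3 d2 d1 c1 | a1 a2 a3 b3 c3 d3 d2 c2 b2 b1 c1 | a1 b1 b2 a2 a3 b3 c3 c2 d2 d1 c1 | a1 b1 b2 a2 a3 b3 c3 d3 d2 d1 c1 | a1 b1 b2 a2 a3 b3 c3 d3 d2 c2 c1.
That gives 5 routes.

5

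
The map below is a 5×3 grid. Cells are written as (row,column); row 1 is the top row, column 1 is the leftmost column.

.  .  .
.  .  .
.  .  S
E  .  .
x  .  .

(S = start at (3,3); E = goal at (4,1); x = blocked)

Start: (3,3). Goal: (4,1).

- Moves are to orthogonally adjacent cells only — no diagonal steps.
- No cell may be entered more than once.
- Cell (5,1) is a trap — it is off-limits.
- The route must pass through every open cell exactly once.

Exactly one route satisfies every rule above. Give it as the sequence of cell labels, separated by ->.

Need to visit all 14 open cells exactly once, starting at (3,3) and ending at (4,1).
Cell (1,1) has only two open neighbours ((2,1) and (1,2)), so the path must pass straight through it: one of those is the cell it's entered from and the other is where it exits.
Route from (3,3): down 2 to (5,3), left 1 to (5,2), up 3 to (2,2), right 1 to (2,3), up 1 to (1,3), left 2 to (1,1), down 3 to (4,1) — 13 moves in all.
Check: all 14 open cells covered.

(3,3) -> (4,3) -> (5,3) -> (5,2) -> (4,2) -> (3,2) -> (2,2) -> (2,3) -> (1,3) -> (1,2) -> (1,1) -> (2,1) -> (3,1) -> (4,1)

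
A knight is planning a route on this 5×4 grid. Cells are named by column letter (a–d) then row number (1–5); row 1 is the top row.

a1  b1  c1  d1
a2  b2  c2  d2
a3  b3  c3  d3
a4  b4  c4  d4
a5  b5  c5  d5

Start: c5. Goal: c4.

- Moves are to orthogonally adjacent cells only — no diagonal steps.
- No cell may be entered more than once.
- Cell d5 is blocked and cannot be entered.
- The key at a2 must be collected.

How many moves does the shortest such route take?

9

Any route passes through a2 somewhere between c5 and c4. Summing Manhattan distances along the two legs (c5 → a2 → c4) gives a lower bound of 5 + 4 = 9 moves.
A route of 9 moves achieves this: c5 → b5 → b4 → b3 → a3 → a2 → b2 → c2 → c3 → c4.
Since 9 matches the lower bound, it is optimal.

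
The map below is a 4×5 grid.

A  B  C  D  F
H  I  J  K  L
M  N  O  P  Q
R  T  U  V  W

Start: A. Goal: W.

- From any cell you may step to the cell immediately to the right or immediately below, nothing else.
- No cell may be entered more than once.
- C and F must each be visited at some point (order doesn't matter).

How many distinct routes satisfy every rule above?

A right/down-only route from A to W makes exactly 3 down-moves and 4 right-moves in some order.
With no other constraints that would be C(7,3) = 35 routes.
A monotone route can only reach the required cells in the order C, F, so split there and multiply the segment counts: A→C: 1; C→F: 1; F→W: 1; product = 1.
That gives 1 route.

1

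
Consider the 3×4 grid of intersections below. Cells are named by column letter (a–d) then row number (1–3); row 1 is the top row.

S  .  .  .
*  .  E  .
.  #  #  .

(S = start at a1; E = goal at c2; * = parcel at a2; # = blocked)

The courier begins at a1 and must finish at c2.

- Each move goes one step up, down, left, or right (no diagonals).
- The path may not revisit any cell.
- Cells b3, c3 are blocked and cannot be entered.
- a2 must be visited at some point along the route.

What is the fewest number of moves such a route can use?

Any route passes through a2 somewhere between a1 and c2. Summing Manhattan distances along the two legs (a1 → a2 → c2) gives a lower bound of 1 + 2 = 3 moves.
A route of 3 moves achieves this: a1 → a2 → b2 → c2.
Since 3 matches the lower bound, it is optimal.

3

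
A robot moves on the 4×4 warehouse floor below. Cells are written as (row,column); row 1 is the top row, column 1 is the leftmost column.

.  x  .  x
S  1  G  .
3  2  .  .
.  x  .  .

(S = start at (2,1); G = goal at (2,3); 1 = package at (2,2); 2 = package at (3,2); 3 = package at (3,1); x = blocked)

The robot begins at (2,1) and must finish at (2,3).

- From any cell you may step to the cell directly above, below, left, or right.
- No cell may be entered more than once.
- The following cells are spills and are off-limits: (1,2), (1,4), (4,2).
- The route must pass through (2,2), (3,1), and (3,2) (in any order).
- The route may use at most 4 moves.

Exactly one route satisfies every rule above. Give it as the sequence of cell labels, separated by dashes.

The 4-move cap with required stops at (2,2), (3,1), (3,2) leaves no slack for detours.
Route from (2,1): down 1 to (3,1), right 1 to (3,2), up 1 to (2,2), right 1 to (2,3) — 4 moves in all.
Check: all required cells visited; 4 ≤ 4 moves.

(2,1) - (3,1) - (3,2) - (2,2) - (2,3)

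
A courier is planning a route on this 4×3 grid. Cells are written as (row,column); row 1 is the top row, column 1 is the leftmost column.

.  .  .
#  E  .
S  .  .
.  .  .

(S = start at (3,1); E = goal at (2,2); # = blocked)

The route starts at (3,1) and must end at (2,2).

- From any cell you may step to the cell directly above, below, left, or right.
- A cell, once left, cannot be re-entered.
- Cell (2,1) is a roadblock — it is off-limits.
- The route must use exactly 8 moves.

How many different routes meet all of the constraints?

3

Need simple routes of exactly 8 moves from (3,1) to (2,2) (Manhattan distance 2, so 3 moves are spent on a detour and 3 undoing it).
Enumerating: (3,1) (4,1) (4,2) (3,2) (3,3) (2,3) (1,3) (1,2) (2,2) | (3,1) (4,1) (4,2) (4,3) (3,3) (2,3) (1,3) (1,2) (2,2) | (3,1) (3,2) (4,2) (4,3) (3,3) (2,3) (1,3) (1,2) (2,2).
That gives 3 routes.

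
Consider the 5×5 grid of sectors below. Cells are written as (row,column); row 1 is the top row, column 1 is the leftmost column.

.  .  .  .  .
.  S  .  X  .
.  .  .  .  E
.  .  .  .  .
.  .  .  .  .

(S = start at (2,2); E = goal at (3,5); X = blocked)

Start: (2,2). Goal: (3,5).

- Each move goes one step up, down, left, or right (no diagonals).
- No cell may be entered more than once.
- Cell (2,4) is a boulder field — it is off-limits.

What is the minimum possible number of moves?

The Manhattan distance from (2,2) to (3,5) is |2−3| + |2−5| = 4, so at least 4 moves are needed.
A route of 4 moves achieves this: (2,2) → (3,2) → (3,3) → (3,4) → (3,5).
Since 4 matches the lower bound, it is optimal.

4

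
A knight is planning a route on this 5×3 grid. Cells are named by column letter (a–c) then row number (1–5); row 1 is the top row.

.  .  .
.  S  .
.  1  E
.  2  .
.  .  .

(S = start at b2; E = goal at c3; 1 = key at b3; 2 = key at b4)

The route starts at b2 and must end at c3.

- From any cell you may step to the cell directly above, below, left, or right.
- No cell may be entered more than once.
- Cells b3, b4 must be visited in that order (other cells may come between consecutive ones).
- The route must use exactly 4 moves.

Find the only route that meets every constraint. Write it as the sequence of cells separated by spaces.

b2 b3 b4 c4 c3

The waypoints must appear in the order b3, b4, with no cell reused.
Route from b2: 2× down (reaching b4), right to c4, up to c3 — 4 moves in all.
Check: order respected (1 at step 1, 2 at step 2); 4 moves as required.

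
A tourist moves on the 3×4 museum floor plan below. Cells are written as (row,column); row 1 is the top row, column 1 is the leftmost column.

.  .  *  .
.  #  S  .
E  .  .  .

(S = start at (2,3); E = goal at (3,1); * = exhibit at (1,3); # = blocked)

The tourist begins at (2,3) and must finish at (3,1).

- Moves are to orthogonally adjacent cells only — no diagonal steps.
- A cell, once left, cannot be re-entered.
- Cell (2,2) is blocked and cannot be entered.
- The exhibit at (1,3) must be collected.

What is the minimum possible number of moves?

Any route passes through (1,3) somewhere between (2,3) and (3,1). Summing Manhattan distances along the two legs ((2,3) → (1,3) → (3,1)) gives a lower bound of 1 + 4 = 5 moves.
A route of 5 moves achieves this: (2,3) → (1,3) → (1,2) → (1,1) → (2,1) → (3,1).
Since 5 matches the lower bound, it is optimal.

5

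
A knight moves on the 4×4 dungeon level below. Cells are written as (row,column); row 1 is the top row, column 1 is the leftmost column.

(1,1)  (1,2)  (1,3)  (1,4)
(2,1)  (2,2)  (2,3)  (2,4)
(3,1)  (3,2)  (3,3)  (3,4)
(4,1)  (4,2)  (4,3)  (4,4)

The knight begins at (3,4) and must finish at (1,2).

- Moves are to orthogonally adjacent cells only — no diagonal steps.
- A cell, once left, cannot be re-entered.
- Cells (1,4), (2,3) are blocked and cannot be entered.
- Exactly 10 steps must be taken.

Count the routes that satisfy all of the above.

Need simple routes of exactly 10 moves from (3,4) to (1,2) (Manhattan distance 4, so 3 moves are spent on a detour and 3 undoing it).
Enumerating: (3,4) (4,4) (4,3) (3,3) (3,2) (4,2) (4,1) (3,1) (2,1) (1,1) (1,2) | (3,4) (4,4) (4,3) (3,3) (3,2) (4,2) (4,1) (3,1) (2,1) (2,2) (1,2) | (3,4) (4,4) (4,3) (4,2) (4,1) (3,1) (3,2) (2,2) (2,1) (1,1) (1,2) | (3,4) (3,3) (4,3) (4,2) (4,1) (3,1) (3,2) (2,2) (2,1) (1,1) (1,2).
That gives 4 routes.

4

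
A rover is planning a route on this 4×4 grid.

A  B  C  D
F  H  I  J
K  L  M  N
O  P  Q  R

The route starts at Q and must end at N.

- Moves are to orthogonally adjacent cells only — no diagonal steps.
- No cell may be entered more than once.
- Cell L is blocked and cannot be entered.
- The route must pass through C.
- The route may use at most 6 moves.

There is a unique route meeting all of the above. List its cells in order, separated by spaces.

Any route must reach C and still end at N within 6 moves, so the order of the required stops is forced.
Route from Q: up 3 to C, right 1 to D, down 2 to N — 6 moves in all.
Check: all required cells visited; 6 ≤ 6 moves.

Q M I C D J N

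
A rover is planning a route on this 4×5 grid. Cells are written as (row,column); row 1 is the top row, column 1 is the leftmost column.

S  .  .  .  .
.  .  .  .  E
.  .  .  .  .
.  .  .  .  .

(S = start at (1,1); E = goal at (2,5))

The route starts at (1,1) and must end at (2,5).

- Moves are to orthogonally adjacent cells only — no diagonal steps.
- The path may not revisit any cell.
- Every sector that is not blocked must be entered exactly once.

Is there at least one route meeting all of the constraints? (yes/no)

yes

One route that works: (1,1) → (2,1) → (3,1) → (4,1) → (4,2) → (3,2) → (2,2) → (1,2) → (1,3) → (2,3) → (3,3) → (4,3) → (4,4) → (4,5) → (3,5) → (3,4) → (2,4) → (1,4) → (1,5) → (2,5).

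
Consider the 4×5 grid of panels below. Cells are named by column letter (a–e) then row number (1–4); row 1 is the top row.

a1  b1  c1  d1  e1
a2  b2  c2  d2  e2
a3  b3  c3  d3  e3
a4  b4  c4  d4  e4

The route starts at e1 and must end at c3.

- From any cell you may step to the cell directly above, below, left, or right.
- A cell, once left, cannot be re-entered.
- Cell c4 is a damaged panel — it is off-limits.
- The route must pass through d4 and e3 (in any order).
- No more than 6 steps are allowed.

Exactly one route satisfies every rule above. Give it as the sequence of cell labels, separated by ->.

e1 -> e2 -> e3 -> e4 -> d4 -> d3 -> c3

The budget equals the shortest possible length, so every move has to be on a shortest route through the required cells.
Route from e1: down 3 to e4, left 1 to d4, up 1 to d3, left 1 to c3 — 6 moves in all.
Check: all required cells visited; 6 ≤ 6 moves.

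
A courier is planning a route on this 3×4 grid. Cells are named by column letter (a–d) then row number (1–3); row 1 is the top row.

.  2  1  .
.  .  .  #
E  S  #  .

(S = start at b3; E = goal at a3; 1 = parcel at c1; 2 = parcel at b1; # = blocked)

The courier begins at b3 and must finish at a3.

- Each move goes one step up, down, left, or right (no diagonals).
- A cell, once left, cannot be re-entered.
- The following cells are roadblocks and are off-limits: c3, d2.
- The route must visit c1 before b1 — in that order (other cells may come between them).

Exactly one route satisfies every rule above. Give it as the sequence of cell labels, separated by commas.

b3, b2, c2, c1, b1, a1, a2, a3

The waypoints must appear in the order c1, b1, with no cell reused.
Route from b3: up 1 to b2, right 1 to c2, up 1 to c1, left 2 to a1, down 2 to a3 — 7 moves in all.
Check: order respected (1 at step 3, 2 at step 4).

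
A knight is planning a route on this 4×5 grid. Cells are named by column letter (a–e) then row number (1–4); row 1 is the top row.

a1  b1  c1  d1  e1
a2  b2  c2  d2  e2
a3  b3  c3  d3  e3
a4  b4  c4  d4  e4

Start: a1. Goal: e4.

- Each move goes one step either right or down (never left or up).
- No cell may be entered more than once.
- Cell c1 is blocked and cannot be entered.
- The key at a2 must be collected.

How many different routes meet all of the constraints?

A right/down-only route from a1 to e4 makes exactly 3 down-moves and 4 right-moves in some order.
With no other constraints that would be C(7,3) = 35 routes.
Split at a2 and multiply the segment counts (each segment already excludes blocked cells): a1→a2: 1; a2→e4: 15; product = 15.
That gives 15 routes.

15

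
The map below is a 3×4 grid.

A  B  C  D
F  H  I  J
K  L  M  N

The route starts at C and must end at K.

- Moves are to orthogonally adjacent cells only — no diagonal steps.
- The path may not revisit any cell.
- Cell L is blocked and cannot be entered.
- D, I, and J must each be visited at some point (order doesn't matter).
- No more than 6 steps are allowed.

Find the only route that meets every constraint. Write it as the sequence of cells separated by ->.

The budget equals the shortest possible length, so every move has to be on a shortest route through the required cells.
Route from C: right to D, down to J, 3× left (reaching F), down to K — 6 moves in all.
Check: all required cells visited; 6 ≤ 6 moves.

C -> D -> J -> I -> H -> F -> K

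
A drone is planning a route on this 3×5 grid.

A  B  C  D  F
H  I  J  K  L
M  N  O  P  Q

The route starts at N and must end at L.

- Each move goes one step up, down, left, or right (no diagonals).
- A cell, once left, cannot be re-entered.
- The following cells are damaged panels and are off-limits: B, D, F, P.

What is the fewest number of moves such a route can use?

4

The Manhattan distance from N to L is |3−2| + |2−5| = 4, so at least 4 moves are needed.
A route of 4 moves achieves this: N → I → J → K → L.
Since 4 matches the lower bound, it is optimal.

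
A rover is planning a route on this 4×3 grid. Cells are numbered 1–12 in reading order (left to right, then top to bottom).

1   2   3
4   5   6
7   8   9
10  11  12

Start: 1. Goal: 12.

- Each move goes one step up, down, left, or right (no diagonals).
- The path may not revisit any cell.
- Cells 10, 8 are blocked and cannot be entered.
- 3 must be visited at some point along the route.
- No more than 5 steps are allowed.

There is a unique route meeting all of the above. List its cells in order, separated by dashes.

Any route must reach 3 and still end at 12 within 5 moves, so the order of the required stops is forced.
Route from 1: right 2 to 3, down 3 to 12 — 5 moves in all.
Check: all required cells visited; 5 ≤ 5 moves.

1 - 2 - 3 - 6 - 9 - 12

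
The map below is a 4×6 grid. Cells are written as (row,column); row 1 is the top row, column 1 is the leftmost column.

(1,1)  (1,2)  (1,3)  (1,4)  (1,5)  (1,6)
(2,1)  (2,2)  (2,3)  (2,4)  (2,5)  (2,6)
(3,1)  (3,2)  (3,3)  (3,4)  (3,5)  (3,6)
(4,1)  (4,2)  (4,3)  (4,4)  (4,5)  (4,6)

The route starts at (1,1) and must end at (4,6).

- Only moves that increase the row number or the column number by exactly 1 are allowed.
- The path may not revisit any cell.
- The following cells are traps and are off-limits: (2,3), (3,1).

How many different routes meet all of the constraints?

20

A right/down-only route from (1,1) to (4,6) makes exactly 3 down-moves and 5 right-moves in some order.
With no other constraints that would be C(8,3) = 56 routes.
Subtract routes through each blocked cell (inclusion–exclusion for overlaps): − through (2,3): 30 − through (3,1): 6 → 20.
That gives 20 routes.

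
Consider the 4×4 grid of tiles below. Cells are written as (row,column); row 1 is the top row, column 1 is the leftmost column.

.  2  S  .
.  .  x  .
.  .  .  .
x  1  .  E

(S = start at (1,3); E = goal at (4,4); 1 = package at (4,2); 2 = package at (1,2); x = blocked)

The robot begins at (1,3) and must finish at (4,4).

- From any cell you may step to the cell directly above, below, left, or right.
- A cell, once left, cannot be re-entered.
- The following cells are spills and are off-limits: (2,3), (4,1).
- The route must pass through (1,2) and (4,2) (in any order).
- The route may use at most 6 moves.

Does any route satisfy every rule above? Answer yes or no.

yes

One route that works: (1,3) → (1,2) → (2,2) → (3,2) → (4,2) → (4,3) → (4,4).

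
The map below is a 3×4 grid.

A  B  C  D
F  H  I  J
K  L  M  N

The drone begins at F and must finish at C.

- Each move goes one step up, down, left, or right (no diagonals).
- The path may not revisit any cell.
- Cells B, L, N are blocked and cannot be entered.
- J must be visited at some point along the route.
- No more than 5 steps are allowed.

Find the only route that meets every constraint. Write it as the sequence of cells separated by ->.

F -> H -> I -> J -> D -> C

The budget equals the shortest possible length, so every move has to be on a shortest route through the required cells.
Route from F: right 3 to J, up 1 to D, left 1 to C — 5 moves in all.
Check: all required cells visited; 5 ≤ 5 moves.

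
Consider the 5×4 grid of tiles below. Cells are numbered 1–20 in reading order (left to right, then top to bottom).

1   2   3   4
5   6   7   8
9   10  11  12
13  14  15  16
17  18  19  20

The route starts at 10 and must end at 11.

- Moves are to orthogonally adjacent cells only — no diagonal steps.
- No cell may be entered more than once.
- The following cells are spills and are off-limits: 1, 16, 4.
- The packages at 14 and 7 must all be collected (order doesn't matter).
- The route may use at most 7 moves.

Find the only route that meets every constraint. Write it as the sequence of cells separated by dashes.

10 - 14 - 13 - 9 - 5 - 6 - 7 - 11

The 7-move cap with required stops at 14, 7 leaves no slack for detours.
Route from 10: down to 14, left to 13, 2× up (reaching 5), 2× right (reaching 7), down to 11 — 7 moves in all.
Check: all required cells visited; 7 ≤ 7 moves.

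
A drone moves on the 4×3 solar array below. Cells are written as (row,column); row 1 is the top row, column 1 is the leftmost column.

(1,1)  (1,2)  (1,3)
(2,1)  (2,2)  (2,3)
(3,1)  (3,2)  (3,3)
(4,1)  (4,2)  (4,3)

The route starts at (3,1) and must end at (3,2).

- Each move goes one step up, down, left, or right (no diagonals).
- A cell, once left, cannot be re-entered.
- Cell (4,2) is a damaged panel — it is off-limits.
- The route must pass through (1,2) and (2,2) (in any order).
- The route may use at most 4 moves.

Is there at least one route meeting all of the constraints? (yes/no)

no

Even ignoring the no-revisit rule, getting from (3,1) to (3,2), taking the cheapest ordering (3,1) → (2,2) → (1,2) → (3,2) needs at least 2 + 1 + 2 = 5 moves (Manhattan distance per leg), which exceeds the 4-move limit.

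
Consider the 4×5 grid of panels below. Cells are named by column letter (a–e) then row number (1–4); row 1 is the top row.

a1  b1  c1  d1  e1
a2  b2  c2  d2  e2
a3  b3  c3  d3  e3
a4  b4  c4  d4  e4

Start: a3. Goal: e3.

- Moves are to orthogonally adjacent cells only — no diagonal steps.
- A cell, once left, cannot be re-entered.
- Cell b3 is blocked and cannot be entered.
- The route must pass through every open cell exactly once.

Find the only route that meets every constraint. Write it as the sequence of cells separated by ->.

a3 -> a4 -> b4 -> c4 -> c3 -> c2 -> b2 -> a2 -> a1 -> b1 -> c1 -> d1 -> e1 -> e2 -> d2 -> d3 -> d4 -> e4 -> e3

Need to visit all 19 open cells exactly once, starting at a3 and ending at e3.
Route from a3: down to a4, 2× right (reaching c4), 2× up (reaching c2), 2× left (reaching a2), up to a1, 4× right (reaching e1), down to e2, left to d2, 2× down (reaching d4), right to e4, up to e3 — 18 moves in all.
Check: all 19 open cells covered.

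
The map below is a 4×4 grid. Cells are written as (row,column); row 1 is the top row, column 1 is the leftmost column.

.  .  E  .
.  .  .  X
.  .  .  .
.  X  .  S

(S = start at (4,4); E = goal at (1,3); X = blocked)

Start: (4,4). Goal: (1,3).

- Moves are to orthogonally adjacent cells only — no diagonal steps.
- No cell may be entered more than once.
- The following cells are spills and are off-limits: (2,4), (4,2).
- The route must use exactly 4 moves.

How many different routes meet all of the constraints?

Need simple routes of exactly 4 moves from (4,4) to (1,3) (Manhattan distance 4, so 0 moves are spent on a detour and 0 undoing it).
Enumerating: (4,4) (3,4) (3,3) (2,3) (1,3) | (4,4) (4,3) (3,3) (2,3) (1,3).
That gives 2 routes.

2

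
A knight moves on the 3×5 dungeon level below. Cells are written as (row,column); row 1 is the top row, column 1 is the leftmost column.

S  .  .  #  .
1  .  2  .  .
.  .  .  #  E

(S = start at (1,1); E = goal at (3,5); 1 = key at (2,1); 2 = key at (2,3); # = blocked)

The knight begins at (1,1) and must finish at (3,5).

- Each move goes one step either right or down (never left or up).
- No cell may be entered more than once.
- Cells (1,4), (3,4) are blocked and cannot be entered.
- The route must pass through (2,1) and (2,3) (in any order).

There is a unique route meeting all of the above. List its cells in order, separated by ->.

Moves only go right or down, so the column and row indices never decrease.
Route from (1,1): down 1 to (2,1), right 4 to (2,5), down 1 to (3,5) — 6 moves in all.
Check: all required cells visited.

(1,1) -> (2,1) -> (2,2) -> (2,3) -> (2,4) -> (2,5) -> (3,5)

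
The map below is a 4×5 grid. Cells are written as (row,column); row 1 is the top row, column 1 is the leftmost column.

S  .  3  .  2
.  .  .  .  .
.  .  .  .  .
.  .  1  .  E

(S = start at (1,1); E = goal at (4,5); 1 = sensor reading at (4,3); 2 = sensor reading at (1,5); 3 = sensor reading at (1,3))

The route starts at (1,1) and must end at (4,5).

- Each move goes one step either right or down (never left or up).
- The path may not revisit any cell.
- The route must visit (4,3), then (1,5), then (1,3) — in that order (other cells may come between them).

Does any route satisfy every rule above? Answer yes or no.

(1,5) lies above (4,3), so going from (4,3) to (1,5) would need an upward move — but moves only go right/down, so (4,3) cannot be visited before (1,5).

no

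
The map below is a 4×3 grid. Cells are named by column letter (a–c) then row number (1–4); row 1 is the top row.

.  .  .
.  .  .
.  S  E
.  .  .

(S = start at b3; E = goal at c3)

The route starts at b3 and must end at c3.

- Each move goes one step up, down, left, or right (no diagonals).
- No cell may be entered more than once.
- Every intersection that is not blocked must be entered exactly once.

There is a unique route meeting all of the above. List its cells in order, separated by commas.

Need to visit all 12 open cells exactly once, starting at b3 and ending at c3.
Cell c4 has only two open neighbours (c3 and b4), so the path must pass straight through it: one of those is the cell it's entered from and the other is where it exits.
Route from b3: up to b2, right to c2, up to c1, 2× left (reaching a1), 3× down (reaching a4), 2× right (reaching c4), up to c3 — 11 moves in all.
Check: all 12 open cells covered.

b3, b2, c2, c1, b1, a1, a2, a3, a4, b4, c4, c3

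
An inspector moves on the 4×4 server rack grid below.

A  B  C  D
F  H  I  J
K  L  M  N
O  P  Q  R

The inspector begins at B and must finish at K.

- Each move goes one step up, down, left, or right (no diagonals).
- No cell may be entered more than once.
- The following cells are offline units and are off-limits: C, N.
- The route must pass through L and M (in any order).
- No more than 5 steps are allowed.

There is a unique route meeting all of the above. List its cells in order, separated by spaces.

B H I M L K

Any route must reach L and M and still end at K within 5 moves, so the order of the required stops is forced.
Route from B: down to H, right to I, down to M, 2× left (reaching K) — 5 moves in all.
Check: all required cells visited; 5 ≤ 5 moves.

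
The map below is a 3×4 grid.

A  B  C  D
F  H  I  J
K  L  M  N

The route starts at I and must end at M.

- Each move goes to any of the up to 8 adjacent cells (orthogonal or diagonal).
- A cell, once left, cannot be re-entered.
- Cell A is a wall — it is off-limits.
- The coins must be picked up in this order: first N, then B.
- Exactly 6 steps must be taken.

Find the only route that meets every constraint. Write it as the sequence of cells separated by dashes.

The waypoints must appear in the order N, B, with no cell reused.
Route from I: down-right 1 to N, up 1 to J, up-left 1 to C, left 1 to B, down 1 to H, down-right 1 to M — 6 moves in all.
Check: order respected (N at step 1, B at step 4); 6 moves as required.

I - N - J - C - B - H - M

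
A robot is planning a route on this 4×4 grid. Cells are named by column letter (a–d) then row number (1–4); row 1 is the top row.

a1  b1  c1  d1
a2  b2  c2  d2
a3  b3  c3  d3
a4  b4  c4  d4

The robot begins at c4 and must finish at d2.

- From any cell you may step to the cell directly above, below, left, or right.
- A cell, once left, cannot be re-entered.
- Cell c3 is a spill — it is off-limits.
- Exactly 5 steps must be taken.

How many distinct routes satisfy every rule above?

1

Need simple routes of exactly 5 moves from c4 to d2 (Manhattan distance 3, so 1 moves are spent on a detour and 1 undoing it).
Enumerating: c4 b4 b3 b2 c2 d2.
That gives 1 route.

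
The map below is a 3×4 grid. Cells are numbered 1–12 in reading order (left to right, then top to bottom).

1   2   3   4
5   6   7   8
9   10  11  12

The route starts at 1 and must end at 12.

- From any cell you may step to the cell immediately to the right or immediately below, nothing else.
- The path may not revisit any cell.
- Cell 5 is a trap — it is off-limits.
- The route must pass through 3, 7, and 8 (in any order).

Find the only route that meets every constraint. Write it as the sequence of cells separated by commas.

1, 2, 3, 7, 8, 12

Moves only go right or down, so the column and row indices never decrease.
Route from 1: 2× right (reaching 3), down to 7, right to 8, down to 12 — 5 moves in all.
Check: all required cells visited.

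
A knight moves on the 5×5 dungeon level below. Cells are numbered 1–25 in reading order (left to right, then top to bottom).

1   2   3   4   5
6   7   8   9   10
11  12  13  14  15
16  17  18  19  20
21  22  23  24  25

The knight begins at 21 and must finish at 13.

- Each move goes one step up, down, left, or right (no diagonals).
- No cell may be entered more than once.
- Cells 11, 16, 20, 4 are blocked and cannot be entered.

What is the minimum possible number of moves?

The Manhattan distance from 21 to 13 is |5−3| + |1−3| = 4, so at least 4 moves are needed.
A route of 4 moves achieves this: 21 → 22 → 17 → 12 → 13.
Since 4 matches the lower bound, it is optimal.

4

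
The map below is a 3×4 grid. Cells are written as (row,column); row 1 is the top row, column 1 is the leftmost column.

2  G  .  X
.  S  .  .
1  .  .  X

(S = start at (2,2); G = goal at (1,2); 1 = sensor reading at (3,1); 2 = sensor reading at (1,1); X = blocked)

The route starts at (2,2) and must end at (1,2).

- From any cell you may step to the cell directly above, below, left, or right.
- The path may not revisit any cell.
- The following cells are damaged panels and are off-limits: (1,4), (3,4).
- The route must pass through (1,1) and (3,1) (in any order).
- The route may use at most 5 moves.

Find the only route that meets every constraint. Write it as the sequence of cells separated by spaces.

(2,2) (3,2) (3,1) (2,1) (1,1) (1,2)

The budget equals the shortest possible length, so every move has to be on a shortest route through the required cells.
Route from (2,2): down to (3,2), left to (3,1), 2× up (reaching (1,1)), right to (1,2) — 5 moves in all.
Check: all required cells visited; 5 ≤ 5 moves.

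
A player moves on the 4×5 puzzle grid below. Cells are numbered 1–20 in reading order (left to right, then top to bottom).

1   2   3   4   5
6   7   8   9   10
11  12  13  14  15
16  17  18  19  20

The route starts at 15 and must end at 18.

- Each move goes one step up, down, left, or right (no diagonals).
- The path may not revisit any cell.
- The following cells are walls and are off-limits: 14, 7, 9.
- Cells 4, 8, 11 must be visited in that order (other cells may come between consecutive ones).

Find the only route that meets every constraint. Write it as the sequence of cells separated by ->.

15 -> 10 -> 5 -> 4 -> 3 -> 8 -> 13 -> 12 -> 11 -> 16 -> 17 -> 18

The waypoints must appear in the order 4, 8, 11, with no cell reused.
Route from 15: 2× up (reaching 5), 2× left (reaching 3), 2× down (reaching 13), 2× left (reaching 11), down to 16, 2× right (reaching 18) — 11 moves in all.
Check: order respected (4 at step 3, 8 at step 5, 11 at step 8).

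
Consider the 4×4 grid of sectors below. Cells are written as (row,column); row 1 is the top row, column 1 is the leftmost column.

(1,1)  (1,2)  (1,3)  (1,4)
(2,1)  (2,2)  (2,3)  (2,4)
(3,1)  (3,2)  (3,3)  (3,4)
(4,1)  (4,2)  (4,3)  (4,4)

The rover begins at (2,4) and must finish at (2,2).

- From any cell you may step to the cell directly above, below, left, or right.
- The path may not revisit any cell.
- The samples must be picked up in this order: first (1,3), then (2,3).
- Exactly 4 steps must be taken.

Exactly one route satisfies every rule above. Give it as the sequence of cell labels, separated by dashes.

The waypoints must appear in the order (1,3), (2,3), with no cell reused.
Route from (2,4): up 1 to (1,4), left 1 to (1,3), down 1 to (2,3), left 1 to (2,2) — 4 moves in all.
Check: order respected ((1,3) at step 2, (2,3) at step 3); 4 moves as required.

(2,4) - (1,4) - (1,3) - (2,3) - (2,2)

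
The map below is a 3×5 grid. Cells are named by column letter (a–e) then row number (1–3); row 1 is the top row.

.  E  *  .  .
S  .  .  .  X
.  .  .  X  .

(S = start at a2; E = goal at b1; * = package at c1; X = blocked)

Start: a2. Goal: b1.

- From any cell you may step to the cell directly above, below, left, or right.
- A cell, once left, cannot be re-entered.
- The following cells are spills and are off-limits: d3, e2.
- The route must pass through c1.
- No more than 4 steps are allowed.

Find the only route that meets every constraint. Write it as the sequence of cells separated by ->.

a2 -> b2 -> c2 -> c1 -> b1

The 4-move cap with required stops at c1 leaves no slack for detours.
Route from a2: right 2 to c2, up 1 to c1, left 1 to b1 — 4 moves in all.
Check: all required cells visited; 4 ≤ 4 moves.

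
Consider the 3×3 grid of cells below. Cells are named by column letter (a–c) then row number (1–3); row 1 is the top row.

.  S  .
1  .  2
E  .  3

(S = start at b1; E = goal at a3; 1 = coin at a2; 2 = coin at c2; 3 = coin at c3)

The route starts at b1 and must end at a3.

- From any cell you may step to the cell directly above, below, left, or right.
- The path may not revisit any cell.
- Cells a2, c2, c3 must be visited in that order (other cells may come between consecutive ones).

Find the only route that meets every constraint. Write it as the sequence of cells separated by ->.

b1 -> a1 -> a2 -> b2 -> c2 -> c3 -> b3 -> a3

The waypoints must appear in the order a2, c2, c3, with no cell reused.
Route from b1: left to a1, down to a2, 2× right (reaching c2), down to c3, 2× left (reaching a3) — 7 moves in all.
Check: order respected (1 at step 2, 2 at step 4, 3 at step 5).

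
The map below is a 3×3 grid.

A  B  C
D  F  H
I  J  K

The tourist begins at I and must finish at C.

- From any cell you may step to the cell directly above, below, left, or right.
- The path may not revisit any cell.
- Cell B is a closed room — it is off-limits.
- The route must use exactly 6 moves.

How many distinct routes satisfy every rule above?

1

Need simple routes of exactly 6 moves from I to C (Manhattan distance 4, so 1 moves are spent on a detour and 1 undoing it).
Enumerating: I D F J K H C.
That gives 1 route.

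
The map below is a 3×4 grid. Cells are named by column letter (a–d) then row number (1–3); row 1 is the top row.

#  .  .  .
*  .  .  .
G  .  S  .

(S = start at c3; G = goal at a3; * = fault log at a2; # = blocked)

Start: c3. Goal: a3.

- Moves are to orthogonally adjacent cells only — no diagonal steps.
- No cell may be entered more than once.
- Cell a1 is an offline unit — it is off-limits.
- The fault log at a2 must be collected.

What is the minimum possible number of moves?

4

Any route passes through a2 somewhere between c3 and a3. Summing Manhattan distances along the two legs (c3 → a2 → a3) gives a lower bound of 3 + 1 = 4 moves.
A route of 4 moves achieves this: c3 → c2 → b2 → a2 → a3.
Since 4 matches the lower bound, it is optimal.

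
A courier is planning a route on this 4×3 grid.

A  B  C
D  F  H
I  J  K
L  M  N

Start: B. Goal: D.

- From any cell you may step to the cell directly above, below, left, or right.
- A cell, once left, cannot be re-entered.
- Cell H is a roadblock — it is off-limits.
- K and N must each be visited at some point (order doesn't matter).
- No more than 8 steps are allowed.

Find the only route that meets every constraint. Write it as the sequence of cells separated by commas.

B, F, J, K, N, M, L, I, D

The 8-move cap with required stops at K, N leaves no slack for detours.
Route from B: 2× down (reaching J), right to K, down to N, 2× left (reaching L), 2× up (reaching D) — 8 moves in all.
Check: all required cells visited; 8 ≤ 8 moves.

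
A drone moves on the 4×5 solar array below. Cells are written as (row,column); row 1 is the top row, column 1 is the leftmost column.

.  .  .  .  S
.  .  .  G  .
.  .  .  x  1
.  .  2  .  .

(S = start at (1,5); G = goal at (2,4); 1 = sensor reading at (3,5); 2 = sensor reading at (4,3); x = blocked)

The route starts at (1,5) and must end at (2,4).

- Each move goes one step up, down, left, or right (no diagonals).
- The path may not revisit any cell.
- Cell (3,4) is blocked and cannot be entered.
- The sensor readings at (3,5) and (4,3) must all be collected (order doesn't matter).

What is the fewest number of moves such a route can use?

8

Any route passes through (3,5) and (4,3) in some order between (1,5) and (2,4). Summing Manhattan distances along each leg and taking the cheapest ordering ((1,5) → (3,5) → (4,3) → (2,4)) gives a lower bound of 2 + 3 + 3 = 8 moves.
A route of 8 moves achieves this: (1,5) → (2,5) → (3,5) → (4,5) → (4,4) → (4,3) → (3,3) → (2,3) → (2,4).
Since 8 matches the lower bound, it is optimal.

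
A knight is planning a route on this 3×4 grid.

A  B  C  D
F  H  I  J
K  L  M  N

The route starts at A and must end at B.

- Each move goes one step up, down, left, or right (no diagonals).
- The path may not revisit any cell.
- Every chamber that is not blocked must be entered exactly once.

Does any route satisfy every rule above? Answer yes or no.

yes

One route that works: A → F → K → L → H → I → M → N → J → D → C → B.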